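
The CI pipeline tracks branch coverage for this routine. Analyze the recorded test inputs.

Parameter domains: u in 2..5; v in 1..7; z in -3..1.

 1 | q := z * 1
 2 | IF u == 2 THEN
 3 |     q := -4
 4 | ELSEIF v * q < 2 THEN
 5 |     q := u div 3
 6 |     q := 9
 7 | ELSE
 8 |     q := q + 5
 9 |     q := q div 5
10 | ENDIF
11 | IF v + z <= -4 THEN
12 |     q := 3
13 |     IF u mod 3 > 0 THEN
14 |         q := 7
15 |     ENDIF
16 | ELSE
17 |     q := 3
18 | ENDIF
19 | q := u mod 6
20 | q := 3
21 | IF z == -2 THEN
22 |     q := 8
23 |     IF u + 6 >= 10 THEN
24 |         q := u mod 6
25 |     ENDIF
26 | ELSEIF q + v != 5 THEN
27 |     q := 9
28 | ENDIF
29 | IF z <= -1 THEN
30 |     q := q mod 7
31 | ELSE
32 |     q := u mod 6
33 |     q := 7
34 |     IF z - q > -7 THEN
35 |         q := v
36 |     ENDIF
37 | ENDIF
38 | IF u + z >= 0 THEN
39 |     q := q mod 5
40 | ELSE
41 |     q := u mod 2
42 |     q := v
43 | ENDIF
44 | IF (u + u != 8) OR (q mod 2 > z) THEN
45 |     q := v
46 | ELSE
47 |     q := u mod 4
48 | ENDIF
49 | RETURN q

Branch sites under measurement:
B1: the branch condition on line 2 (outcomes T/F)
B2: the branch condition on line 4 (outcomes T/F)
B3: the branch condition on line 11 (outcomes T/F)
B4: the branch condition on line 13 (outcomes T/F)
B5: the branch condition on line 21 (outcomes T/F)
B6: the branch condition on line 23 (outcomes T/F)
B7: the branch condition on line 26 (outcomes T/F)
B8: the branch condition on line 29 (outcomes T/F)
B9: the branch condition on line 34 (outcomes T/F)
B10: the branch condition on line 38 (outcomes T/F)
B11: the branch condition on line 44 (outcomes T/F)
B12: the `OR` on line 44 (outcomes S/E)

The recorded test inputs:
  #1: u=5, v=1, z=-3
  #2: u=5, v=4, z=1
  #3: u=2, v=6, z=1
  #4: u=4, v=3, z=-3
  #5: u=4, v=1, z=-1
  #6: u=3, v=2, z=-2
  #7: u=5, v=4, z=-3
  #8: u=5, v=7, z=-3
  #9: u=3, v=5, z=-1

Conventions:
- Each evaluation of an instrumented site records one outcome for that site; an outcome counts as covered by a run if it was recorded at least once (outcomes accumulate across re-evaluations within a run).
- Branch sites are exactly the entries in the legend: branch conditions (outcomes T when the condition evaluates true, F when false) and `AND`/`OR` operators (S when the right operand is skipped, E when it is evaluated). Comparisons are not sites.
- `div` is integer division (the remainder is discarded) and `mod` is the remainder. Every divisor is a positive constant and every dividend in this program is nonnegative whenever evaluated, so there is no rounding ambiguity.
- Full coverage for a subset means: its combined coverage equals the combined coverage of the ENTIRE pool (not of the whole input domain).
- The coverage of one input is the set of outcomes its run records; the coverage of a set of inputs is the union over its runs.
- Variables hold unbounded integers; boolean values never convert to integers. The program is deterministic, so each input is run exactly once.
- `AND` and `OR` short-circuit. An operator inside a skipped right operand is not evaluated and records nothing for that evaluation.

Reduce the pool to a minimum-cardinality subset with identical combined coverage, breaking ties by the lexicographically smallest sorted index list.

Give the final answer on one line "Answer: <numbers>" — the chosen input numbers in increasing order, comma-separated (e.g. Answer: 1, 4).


input #1, u=5, v=1, z=-3: outcomes B1=F, B2=T, B3=F, B5=F, B7=T, B8=T, B10=T, B11=T, B12=S
input #2, u=5, v=4, z=1: outcomes B1=F, B2=F, B3=F, B5=F, B7=T, B8=F, B9=T, B10=T, B11=T, B12=S
input #3, u=2, v=6, z=1: outcomes B1=T, B3=F, B5=F, B7=T, B8=F, B9=T, B10=T, B11=T, B12=S
input #4, u=4, v=3, z=-3: outcomes B1=F, B2=T, B3=F, B5=F, B7=T, B8=T, B10=T, B11=T, B12=E
input #5, u=4, v=1, z=-1: outcomes B1=F, B2=T, B3=F, B5=F, B7=T, B8=T, B10=T, B11=T, B12=E
input #6, u=3, v=2, z=-2: outcomes B1=F, B2=T, B3=F, B5=T, B6=F, B8=T, B10=T, B11=T, B12=S
input #7, u=5, v=4, z=-3: outcomes B1=F, B2=T, B3=F, B5=F, B7=T, B8=T, B10=T, B11=T, B12=S
input #8, u=5, v=7, z=-3: outcomes B1=F, B2=T, B3=F, B5=F, B7=T, B8=T, B10=T, B11=T, B12=S
input #9, u=3, v=5, z=-1: outcomes B1=F, B2=T, B3=F, B5=F, B7=T, B8=T, B10=T, B11=T, B12=S
union over all inputs: B1=T, B1=F, B2=T, B2=F, B3=F, B5=T, B5=F, B6=F, B7=T, B8=T, B8=F, B9=T, B10=T, B11=T, B12=S, B12=E (16 outcomes)
checked all size-1 subsets: none covers 16 outcomes (max 10/16)
checked all size-2 subsets: none covers 16 outcomes (max 14/16)
checked all size-3 subsets: none covers 16 outcomes (max 15/16)
the canonical winner is {2, 3, 4, 6}: size 4, full 16-outcome coverage, earliest index list among size-4 covers
Answer: 2, 3, 4, 6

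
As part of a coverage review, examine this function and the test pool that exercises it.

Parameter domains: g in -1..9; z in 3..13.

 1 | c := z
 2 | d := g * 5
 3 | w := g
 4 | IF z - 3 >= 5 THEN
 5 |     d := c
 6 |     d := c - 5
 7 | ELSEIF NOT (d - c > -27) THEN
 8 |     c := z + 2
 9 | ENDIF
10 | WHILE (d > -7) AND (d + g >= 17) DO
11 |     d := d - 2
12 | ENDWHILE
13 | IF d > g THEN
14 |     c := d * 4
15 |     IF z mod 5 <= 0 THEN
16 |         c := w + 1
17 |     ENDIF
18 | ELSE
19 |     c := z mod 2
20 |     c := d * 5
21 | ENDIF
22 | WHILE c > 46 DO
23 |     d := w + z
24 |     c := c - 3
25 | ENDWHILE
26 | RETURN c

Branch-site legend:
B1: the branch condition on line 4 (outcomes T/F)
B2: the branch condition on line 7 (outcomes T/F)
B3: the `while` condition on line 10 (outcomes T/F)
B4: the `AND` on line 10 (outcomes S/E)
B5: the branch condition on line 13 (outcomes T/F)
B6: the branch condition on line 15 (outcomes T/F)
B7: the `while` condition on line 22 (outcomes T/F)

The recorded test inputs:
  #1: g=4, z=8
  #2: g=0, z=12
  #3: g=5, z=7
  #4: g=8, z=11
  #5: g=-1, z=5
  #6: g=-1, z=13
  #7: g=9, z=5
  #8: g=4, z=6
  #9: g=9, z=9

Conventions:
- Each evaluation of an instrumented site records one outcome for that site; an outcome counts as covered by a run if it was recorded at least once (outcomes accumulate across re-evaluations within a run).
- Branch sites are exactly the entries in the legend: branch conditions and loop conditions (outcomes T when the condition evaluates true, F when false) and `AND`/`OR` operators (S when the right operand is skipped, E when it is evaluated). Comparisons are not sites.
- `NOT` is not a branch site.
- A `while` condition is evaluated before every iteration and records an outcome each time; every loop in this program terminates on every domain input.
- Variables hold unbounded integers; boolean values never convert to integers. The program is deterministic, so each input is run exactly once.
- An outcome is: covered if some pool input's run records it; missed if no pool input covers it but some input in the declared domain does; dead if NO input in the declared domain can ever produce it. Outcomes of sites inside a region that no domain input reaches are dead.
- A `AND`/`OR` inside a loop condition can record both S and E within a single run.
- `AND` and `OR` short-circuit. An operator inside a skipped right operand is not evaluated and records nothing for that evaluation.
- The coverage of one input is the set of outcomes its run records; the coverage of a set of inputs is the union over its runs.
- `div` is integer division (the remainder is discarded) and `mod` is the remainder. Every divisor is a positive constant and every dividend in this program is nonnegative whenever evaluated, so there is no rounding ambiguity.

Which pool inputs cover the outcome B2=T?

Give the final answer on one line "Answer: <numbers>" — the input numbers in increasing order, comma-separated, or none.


input #1 (g=4, z=8): does not produce B2=T
input #2 (g=0, z=12): does not produce B2=T
input #3 (g=5, z=7): does not produce B2=T
input #4 (g=8, z=11): does not produce B2=T
input #5 (g=-1, z=5): does not produce B2=T
input #6 (g=-1, z=13): does not produce B2=T
input #7 (g=9, z=5): does not produce B2=T
input #8 (g=4, z=6): does not produce B2=T
input #9 (g=9, z=9): does not produce B2=T
Answer: none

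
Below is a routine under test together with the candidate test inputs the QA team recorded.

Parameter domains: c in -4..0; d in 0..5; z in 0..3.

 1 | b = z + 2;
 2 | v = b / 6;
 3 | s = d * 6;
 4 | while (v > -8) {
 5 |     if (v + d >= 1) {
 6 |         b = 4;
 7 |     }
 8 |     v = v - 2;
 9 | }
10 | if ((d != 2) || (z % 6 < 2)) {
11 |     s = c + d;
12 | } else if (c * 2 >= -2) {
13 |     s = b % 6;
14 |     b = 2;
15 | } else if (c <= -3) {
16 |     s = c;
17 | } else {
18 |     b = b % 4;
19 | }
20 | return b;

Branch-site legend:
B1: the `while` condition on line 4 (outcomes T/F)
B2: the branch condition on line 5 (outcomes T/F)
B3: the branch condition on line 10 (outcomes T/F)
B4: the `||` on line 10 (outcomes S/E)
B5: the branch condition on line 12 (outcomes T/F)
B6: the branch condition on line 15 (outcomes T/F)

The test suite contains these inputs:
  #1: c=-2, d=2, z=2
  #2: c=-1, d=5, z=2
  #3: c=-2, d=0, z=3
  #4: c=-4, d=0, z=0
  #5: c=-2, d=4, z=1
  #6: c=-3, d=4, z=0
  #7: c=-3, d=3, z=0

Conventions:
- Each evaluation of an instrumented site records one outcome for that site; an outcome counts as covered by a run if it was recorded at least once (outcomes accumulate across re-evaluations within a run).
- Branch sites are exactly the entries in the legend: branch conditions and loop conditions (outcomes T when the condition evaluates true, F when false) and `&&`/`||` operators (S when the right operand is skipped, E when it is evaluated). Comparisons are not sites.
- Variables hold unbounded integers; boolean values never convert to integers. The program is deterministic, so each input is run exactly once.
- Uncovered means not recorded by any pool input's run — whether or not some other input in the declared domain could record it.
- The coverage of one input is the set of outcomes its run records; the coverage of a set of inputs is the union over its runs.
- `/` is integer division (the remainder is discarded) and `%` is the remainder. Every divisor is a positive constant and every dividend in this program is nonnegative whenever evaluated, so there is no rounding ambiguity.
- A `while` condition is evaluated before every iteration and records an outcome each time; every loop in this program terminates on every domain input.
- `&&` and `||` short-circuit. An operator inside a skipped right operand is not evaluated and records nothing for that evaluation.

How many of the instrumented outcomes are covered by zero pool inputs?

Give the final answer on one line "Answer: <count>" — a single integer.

#1 (c=-2, d=2, z=2) -> B1->T, B2->T, B1->T, B2->F, B1->T, B2->F, B1->T, B2->F, B1->F, B4->E, B3->F, B5->F, B6->F; covered: B1=T, B1=F, B2=T, B2=F, B3=F, B4=E, B5=F, B6=F
#2 (c=-1, d=5, z=2) -> B1->T, B2->T, B1->T, B2->T, B1->T, B2->T, B1->T, B2->F, B1->F, B4->S, B3->T; covered: B1=T, B1=F, B2=T, B2=F, B3=T, B4=S
#3 (c=-2, d=0, z=3) -> B1->T, B2->F, B1->T, B2->F, B1->T, B2->F, B1->T, B2->F, B1->F, B4->S, B3->T; covered: B1=T, B1=F, B2=F, B3=T, B4=S
#4 (c=-4, d=0, z=0) -> B1->T, B2->F, B1->T, B2->F, B1->T, B2->F, B1->T, B2->F, B1->F, B4->S, B3->T; covered: B1=T, B1=F, B2=F, B3=T, B4=S
#5 (c=-2, d=4, z=1) -> B1->T, B2->T, B1->T, B2->T, B1->T, B2->F, B1->T, B2->F, B1->F, B4->S, B3->T; covered: B1=T, B1=F, B2=T, B2=F, B3=T, B4=S
#6 (c=-3, d=4, z=0) -> B1->T, B2->T, B1->T, B2->T, B1->T, B2->F, B1->T, B2->F, B1->F, B4->S, B3->T; covered: B1=T, B1=F, B2=T, B2=F, B3=T, B4=S
#7 (c=-3, d=3, z=0) -> B1->T, B2->T, B1->T, B2->T, B1->T, B2->F, B1->T, B2->F, B1->F, B4->S, B3->T; covered: B1=T, B1=F, B2=T, B2=F, B3=T, B4=S
union over the pool: B1=T, B1=F, B2=T, B2=F, B3=T, B3=F, B4=S, B4=E, B5=F, B6=F
uncovered (2 of 12): B5=T, B6=T

Answer: 2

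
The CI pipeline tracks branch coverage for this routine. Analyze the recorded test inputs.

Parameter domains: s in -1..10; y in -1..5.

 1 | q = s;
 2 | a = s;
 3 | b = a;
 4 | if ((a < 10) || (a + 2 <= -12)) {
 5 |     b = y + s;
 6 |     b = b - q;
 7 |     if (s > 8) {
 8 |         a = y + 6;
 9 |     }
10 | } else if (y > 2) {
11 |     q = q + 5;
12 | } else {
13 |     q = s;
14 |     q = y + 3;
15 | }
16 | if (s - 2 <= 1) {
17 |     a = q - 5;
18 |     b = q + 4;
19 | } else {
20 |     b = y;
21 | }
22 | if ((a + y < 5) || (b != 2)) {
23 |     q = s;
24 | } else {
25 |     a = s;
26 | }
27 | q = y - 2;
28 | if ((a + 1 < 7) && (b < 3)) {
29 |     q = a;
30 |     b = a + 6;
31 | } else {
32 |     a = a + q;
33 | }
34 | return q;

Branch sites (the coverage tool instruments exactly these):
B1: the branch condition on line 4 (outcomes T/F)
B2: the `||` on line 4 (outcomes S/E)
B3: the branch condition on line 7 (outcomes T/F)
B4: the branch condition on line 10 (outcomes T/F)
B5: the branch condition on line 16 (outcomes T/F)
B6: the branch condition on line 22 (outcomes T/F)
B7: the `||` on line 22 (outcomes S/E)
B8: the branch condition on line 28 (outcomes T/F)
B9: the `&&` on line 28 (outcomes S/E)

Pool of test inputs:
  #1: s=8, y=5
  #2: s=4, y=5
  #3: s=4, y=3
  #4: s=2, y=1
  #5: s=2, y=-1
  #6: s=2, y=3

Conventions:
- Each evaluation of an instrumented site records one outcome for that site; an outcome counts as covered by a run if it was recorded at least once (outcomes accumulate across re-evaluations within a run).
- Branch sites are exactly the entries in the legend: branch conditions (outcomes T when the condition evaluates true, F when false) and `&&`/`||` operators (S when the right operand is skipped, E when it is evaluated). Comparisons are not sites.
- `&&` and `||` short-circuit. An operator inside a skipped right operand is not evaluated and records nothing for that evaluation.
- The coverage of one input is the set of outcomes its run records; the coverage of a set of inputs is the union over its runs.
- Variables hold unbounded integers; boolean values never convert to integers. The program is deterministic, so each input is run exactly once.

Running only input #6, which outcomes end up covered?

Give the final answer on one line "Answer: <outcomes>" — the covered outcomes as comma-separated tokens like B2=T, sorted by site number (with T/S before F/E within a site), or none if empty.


Tracing the run of input #6 (s=2, y=3):
  B2->S, B1->T, B3->F, B5->T, B7->S, B6->T, B9->E, B8->F
distinct outcomes covered: B1=T, B2=S, B3=F, B5=T, B6=T, B7=S, B8=F, B9=E
Answer: B1=T, B2=S, B3=F, B5=T, B6=T, B7=S, B8=F, B9=E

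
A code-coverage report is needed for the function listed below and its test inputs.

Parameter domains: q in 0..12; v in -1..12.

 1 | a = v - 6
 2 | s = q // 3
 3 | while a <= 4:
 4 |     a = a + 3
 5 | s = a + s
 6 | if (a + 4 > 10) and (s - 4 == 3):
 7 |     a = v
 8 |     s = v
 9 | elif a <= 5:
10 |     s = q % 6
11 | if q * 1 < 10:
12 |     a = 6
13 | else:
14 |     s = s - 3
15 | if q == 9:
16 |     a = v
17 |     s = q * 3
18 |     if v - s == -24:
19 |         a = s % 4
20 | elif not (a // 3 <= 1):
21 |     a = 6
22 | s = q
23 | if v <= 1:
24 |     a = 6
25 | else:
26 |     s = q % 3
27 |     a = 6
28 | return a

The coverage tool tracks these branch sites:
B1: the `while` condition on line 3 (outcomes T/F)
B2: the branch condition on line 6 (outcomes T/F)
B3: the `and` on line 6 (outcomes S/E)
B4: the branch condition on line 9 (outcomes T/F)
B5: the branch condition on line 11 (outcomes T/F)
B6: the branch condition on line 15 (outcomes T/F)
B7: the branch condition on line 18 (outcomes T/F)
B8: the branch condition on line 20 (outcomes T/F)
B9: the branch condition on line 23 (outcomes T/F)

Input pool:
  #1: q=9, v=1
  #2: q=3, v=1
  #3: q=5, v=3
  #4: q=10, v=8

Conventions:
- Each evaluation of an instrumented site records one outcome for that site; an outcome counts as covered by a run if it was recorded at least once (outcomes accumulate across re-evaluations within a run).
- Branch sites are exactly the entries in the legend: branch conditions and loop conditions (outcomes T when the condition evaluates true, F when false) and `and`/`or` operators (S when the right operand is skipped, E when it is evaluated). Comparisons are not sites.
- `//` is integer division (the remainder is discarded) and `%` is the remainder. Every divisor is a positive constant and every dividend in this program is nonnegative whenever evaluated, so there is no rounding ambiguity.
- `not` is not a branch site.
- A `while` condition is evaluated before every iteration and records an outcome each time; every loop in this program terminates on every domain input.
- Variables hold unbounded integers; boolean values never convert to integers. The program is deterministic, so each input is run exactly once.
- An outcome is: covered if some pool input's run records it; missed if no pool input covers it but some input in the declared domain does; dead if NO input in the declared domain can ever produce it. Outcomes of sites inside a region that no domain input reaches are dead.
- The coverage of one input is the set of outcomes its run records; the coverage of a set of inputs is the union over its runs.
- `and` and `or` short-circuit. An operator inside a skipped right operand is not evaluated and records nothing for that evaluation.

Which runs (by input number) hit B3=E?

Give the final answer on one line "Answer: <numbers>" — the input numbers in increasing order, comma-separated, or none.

input #1 (q=9, v=1): produces B3=E
input #2 (q=3, v=1): produces B3=E
input #3 (q=5, v=3): does not produce B3=E
input #4 (q=10, v=8): does not produce B3=E

Answer: 1, 2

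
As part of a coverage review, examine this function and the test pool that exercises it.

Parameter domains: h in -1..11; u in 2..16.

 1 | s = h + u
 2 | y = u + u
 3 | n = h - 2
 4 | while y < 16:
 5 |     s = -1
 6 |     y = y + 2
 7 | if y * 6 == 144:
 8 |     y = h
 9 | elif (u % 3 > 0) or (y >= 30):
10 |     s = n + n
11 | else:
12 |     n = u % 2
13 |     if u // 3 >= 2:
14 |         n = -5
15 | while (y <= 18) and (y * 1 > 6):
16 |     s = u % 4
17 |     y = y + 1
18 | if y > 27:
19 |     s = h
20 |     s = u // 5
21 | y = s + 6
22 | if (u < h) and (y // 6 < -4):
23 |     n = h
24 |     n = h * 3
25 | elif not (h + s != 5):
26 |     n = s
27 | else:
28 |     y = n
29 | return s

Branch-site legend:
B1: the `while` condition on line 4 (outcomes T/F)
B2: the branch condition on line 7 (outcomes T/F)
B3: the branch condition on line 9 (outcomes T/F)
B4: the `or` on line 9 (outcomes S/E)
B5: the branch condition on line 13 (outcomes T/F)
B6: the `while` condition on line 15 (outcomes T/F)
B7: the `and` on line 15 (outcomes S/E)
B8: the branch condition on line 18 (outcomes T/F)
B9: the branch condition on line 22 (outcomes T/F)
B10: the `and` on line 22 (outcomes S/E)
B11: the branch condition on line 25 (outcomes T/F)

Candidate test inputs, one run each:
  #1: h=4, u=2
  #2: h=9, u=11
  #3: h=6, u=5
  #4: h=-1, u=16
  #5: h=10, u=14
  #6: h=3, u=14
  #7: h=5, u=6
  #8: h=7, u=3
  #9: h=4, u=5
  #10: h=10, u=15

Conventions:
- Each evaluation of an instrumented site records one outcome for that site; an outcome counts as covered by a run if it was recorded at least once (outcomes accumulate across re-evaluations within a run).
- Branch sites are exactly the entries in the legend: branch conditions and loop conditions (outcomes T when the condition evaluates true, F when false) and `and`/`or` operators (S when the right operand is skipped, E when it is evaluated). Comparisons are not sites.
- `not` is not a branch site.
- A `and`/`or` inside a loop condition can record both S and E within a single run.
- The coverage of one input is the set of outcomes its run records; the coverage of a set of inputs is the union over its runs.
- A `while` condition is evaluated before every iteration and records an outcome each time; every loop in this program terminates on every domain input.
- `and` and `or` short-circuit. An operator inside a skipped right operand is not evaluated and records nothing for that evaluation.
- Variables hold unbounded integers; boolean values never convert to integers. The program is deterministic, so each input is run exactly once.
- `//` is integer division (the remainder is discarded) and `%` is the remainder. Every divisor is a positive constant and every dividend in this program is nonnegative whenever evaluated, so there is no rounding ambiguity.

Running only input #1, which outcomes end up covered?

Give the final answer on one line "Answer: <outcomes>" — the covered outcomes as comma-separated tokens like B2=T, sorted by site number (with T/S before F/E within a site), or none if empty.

Running input #1 (h=4, u=2), event by event:
  B1->T, B1->T, B1->T, B1->T, B1->T, B1->T, B1->F, B2->F, B4->S, B3->T
  B7->E, B6->T, B7->E, B6->T, B7->E, B6->T, B7->S, B6->F, B8->F, B10->E
  B9->F, B11->F
as a set, this run covers: B1=T, B1=F, B2=F, B3=T, B4=S, B6=T, B6=F, B7=S, B7=E, B8=F, B9=F, B10=E, B11=F

Answer: B1=T, B1=F, B2=F, B3=T, B4=S, B6=T, B6=F, B7=S, B7=E, B8=F, B9=F, B10=E, B11=F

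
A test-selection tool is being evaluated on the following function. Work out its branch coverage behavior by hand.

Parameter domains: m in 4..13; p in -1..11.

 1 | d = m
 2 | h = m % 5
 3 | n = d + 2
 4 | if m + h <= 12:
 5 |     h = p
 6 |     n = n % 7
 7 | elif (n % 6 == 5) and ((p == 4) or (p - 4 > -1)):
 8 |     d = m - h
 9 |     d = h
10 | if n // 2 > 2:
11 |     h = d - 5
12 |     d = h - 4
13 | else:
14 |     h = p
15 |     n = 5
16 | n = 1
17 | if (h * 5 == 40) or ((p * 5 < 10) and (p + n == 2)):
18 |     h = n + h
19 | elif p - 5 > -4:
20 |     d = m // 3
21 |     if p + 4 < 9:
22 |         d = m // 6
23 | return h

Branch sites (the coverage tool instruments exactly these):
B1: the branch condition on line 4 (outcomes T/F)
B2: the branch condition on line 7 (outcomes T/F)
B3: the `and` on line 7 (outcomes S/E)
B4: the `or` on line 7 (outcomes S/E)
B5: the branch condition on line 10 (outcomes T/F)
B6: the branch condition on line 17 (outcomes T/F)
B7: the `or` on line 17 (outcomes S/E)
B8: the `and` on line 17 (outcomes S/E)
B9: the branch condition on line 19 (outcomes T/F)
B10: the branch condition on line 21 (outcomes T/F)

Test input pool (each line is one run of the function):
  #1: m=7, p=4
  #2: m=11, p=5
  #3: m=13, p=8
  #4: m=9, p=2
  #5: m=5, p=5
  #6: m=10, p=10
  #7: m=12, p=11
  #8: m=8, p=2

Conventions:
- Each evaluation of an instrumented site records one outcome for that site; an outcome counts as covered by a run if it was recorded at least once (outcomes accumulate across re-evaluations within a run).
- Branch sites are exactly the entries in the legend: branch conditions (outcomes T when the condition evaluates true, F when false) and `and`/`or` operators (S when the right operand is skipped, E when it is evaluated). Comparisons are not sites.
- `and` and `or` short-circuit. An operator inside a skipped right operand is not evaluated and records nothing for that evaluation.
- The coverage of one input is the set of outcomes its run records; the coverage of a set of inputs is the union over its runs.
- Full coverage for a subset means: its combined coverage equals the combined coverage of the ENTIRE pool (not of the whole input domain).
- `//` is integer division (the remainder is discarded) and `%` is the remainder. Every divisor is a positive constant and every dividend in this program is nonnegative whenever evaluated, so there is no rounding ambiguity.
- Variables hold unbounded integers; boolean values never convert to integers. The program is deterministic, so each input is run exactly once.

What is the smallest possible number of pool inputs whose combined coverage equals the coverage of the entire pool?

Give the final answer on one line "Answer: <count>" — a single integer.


test 1 (m=7, p=4) fires B1->T, B5->F, B7->E, B8->S, B6->F, B9->T, B10->T; hits B1=T, B5=F, B6=F, B7=E, B8=S, B9=T, B10=T
test 2 (m=11, p=5) fires B1->T, B5->T, B7->E, B8->S, B6->F, B9->T, B10->F; hits B1=T, B5=T, B6=F, B7=E, B8=S, B9=T, B10=F
test 3 (m=13, p=8) fires B1->F, B3->S, B2->F, B5->T, B7->S, B6->T; hits B1=F, B2=F, B3=S, B5=T, B6=T, B7=S
test 4 (m=9, p=2) fires B1->F, B3->E, B4->E, B2->F, B5->T, B7->E, B8->S, B6->F, B9->T, B10->T; hits B1=F, B2=F, B3=E, B4=E, B5=T, B6=F, B7=E, B8=S, B9=T, B10=T
test 5 (m=5, p=5) fires B1->T, B5->F, B7->E, B8->S, B6->F, B9->T, B10->F; hits B1=T, B5=F, B6=F, B7=E, B8=S, B9=T, B10=F
test 6 (m=10, p=10) fires B1->T, B5->F, B7->E, B8->S, B6->F, B9->T, B10->F; hits B1=T, B5=F, B6=F, B7=E, B8=S, B9=T, B10=F
test 7 (m=12, p=11) fires B1->F, B3->S, B2->F, B5->T, B7->E, B8->S, B6->F, B9->T, B10->F; hits B1=F, B2=F, B3=S, B5=T, B6=F, B7=E, B8=S, B9=T, B10=F
test 8 (m=8, p=2) fires B1->T, B5->F, B7->E, B8->S, B6->F, B9->T, B10->T; hits B1=T, B5=F, B6=F, B7=E, B8=S, B9=T, B10=T
the full pool covers 16 outcomes: B1=T, B1=F, B2=F, B3=S, B3=E, B4=E, B5=T, B5=F, B6=T, B6=F, B7=S, B7=E, B8=S, B9=T, B10=T, B10=F
no size-1 subset reaches all 16 outcomes (best union: 10/16)
no size-2 subset reaches all 16 outcomes (best union: 13/16)
size 3: inputs {3, 4, 5} cover all 16 outcomes, and no lexicographically smaller subset of this size does
Answer: 3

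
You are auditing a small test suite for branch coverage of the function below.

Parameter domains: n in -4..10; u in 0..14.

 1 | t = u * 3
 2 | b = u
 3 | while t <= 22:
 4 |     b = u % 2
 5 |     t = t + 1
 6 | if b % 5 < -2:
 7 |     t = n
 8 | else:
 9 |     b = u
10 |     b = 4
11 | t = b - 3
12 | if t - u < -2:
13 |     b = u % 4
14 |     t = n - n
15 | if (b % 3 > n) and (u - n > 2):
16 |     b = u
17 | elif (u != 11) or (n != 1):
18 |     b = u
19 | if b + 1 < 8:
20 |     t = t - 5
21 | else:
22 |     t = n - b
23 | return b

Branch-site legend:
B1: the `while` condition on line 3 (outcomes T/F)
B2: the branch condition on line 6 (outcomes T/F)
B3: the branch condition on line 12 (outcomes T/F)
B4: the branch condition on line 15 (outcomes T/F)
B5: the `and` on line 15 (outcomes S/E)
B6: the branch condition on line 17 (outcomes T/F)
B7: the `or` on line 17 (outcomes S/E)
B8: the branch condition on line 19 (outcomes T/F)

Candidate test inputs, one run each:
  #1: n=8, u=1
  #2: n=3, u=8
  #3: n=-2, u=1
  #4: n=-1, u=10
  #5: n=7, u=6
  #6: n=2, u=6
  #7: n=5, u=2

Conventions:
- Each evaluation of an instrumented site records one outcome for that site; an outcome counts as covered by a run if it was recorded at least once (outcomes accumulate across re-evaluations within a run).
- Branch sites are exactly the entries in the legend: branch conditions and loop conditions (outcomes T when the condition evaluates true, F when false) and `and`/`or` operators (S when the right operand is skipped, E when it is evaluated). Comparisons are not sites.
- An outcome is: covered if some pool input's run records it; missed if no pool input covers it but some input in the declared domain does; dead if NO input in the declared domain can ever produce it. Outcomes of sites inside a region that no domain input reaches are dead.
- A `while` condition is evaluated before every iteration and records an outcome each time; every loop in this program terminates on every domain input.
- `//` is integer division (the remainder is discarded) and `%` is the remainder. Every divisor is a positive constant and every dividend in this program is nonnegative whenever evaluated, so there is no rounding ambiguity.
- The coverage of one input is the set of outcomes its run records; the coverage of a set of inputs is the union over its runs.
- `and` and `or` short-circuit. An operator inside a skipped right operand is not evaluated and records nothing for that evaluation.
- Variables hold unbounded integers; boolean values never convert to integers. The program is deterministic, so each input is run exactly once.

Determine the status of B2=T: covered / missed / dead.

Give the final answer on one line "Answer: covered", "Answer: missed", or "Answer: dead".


no pool input records B2=T
checking all 225 inputs in the declared domain: B2=T is never recorded -> dead
Answer: dead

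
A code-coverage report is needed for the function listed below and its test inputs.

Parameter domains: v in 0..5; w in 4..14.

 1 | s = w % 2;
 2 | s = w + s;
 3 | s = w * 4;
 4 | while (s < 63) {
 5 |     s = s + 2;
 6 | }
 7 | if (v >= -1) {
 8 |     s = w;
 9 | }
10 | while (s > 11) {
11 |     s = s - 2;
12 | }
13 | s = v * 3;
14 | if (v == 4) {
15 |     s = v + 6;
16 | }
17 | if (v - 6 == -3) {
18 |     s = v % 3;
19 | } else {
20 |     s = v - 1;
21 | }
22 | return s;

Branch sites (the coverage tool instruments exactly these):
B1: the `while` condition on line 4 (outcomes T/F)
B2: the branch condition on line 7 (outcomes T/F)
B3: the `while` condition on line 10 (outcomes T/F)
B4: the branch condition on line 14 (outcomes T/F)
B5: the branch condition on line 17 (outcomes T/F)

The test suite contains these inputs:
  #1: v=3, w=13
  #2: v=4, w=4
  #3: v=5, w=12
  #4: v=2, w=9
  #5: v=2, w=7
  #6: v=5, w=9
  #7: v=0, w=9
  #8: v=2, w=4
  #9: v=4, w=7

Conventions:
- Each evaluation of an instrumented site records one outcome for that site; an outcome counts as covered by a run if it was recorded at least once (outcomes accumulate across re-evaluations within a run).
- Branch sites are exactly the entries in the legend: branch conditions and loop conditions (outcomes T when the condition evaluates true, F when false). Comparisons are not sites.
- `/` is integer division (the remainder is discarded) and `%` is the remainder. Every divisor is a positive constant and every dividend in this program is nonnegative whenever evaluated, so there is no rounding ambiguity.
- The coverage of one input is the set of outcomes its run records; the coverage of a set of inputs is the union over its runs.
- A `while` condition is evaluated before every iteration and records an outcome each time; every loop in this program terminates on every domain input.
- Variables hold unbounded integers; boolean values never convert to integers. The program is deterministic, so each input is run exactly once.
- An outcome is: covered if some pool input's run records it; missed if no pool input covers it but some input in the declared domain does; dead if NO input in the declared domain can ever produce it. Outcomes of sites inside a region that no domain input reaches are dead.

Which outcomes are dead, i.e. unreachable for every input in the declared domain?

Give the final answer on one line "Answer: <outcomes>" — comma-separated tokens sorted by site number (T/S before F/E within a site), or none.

sweeping the full domain (66 inputs) for each outcome:
  B2=F: no domain input ever produces it -> dead
  reachable outcomes have witnesses, e.g. B1=T (e.g. v=0, w=4), B1=F (e.g. v=0, w=4), B2=T (e.g. v=0, w=4), B3=T (e.g. v=0, w=12)

Answer: B2=F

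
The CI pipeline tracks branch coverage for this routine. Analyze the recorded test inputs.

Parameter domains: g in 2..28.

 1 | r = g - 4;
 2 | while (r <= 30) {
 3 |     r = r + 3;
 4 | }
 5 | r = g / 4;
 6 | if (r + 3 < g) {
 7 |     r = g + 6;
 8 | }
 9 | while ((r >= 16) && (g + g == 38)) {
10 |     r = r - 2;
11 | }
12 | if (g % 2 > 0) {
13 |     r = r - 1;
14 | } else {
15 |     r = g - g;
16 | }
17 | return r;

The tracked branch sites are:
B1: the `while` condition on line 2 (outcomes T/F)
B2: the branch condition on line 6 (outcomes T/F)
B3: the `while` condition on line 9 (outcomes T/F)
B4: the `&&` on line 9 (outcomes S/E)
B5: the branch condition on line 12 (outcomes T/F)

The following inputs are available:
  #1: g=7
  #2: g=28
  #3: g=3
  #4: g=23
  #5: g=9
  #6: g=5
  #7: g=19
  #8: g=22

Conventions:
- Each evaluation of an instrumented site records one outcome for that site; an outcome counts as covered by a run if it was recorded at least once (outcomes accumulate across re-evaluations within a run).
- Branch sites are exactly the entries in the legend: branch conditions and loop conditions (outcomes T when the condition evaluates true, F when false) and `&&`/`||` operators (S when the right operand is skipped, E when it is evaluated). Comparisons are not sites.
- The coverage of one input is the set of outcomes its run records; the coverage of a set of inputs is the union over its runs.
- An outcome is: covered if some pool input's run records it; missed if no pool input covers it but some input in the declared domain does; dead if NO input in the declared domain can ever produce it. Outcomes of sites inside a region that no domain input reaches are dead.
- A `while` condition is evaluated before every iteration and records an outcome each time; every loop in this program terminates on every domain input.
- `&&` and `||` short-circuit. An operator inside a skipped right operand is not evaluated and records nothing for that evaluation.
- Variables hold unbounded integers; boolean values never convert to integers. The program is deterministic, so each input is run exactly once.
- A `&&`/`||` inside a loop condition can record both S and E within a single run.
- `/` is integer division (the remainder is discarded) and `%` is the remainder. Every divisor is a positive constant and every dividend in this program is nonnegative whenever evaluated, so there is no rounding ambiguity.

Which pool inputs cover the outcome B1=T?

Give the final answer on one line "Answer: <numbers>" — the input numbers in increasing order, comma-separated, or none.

input #1 (g=7): records B1=T
input #2 (g=28): records B1=T
input #3 (g=3): records B1=T
input #4 (g=23): records B1=T
input #5 (g=9): records B1=T
input #6 (g=5): records B1=T
input #7 (g=19): records B1=T
input #8 (g=22): records B1=T

Answer: 1, 2, 3, 4, 5, 6, 7, 8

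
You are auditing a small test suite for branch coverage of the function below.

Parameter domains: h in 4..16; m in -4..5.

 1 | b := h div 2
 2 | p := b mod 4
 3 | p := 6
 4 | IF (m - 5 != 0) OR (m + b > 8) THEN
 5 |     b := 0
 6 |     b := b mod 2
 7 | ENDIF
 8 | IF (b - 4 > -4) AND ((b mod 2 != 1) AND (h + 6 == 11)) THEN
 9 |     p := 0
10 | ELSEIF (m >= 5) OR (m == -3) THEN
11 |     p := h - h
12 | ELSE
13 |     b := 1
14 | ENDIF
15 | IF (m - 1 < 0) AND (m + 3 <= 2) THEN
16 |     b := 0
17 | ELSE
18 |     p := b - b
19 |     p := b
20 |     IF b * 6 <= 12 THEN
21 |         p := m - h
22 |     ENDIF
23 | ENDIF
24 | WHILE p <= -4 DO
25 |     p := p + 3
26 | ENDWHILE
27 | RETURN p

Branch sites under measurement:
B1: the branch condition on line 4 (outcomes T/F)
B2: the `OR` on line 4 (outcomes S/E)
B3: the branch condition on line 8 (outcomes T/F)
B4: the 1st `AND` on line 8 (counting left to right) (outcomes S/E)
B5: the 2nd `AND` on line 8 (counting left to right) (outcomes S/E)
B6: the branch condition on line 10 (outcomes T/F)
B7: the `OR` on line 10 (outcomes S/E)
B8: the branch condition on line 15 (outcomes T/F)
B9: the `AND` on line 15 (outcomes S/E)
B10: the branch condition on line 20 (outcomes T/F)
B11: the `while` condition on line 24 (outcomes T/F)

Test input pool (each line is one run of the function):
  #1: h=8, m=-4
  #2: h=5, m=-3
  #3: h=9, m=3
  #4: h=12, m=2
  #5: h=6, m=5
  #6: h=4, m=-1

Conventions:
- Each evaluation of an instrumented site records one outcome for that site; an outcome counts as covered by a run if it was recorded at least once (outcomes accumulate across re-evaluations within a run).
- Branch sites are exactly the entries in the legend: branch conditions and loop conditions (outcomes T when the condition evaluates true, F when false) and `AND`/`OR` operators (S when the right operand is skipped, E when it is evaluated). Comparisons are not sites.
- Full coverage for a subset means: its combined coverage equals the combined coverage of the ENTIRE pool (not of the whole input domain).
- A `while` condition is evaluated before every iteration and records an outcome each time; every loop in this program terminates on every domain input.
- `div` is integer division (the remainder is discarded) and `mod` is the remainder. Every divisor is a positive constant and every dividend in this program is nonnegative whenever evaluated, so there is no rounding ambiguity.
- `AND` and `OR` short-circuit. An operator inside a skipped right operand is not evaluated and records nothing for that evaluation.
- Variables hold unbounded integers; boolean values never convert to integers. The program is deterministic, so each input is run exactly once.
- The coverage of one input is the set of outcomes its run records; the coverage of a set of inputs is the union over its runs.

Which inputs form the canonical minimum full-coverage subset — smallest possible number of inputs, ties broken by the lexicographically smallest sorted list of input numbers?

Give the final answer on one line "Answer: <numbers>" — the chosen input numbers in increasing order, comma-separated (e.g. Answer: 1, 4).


input #1, h=8, m=-4: events B2->S, B1->T, B4->S, B3->F, B7->E, B6->F, B9->E, B8->T, B11->F; outcomes B1=T, B2=S, B3=F, B4=S, B6=F, B7=E, B8=T, B9=E, B11=F
input #2, h=5, m=-3: events B2->S, B1->T, B4->S, B3->F, B7->E, B6->T, B9->E, B8->T, B11->F; outcomes B1=T, B2=S, B3=F, B4=S, B6=T, B7=E, B8=T, B9=E, B11=F
input #3, h=9, m=3: events B2->S, B1->T, B4->S, B3->F, B7->E, B6->F, B9->S, B8->F, B10->T, B11->T, B11->F; outcomes B1=T, B2=S, B3=F, B4=S, B6=F, B7=E, B8=F, B9=S, B10=T, B11=T, B11=F
input #4, h=12, m=2: events B2->S, B1->T, B4->S, B3->F, B7->E, B6->F, B9->S, B8->F, B10->T, B11->T, B11->T, B11->T, B11->F; outcomes B1=T, B2=S, B3=F, B4=S, B6=F, B7=E, B8=F, B9=S, B10=T, B11=T, B11=F
input #5, h=6, m=5: events B2->E, B1->F, B4->E, B5->S, B3->F, B7->S, B6->T, B9->S, B8->F, B10->F, B11->F; outcomes B1=F, B2=E, B3=F, B4=E, B5=S, B6=T, B7=S, B8=F, B9=S, B10=F, B11=F
input #6, h=4, m=-1: events B2->S, B1->T, B4->S, B3->F, B7->E, B6->F, B9->E, B8->T, B11->F; outcomes B1=T, B2=S, B3=F, B4=S, B6=F, B7=E, B8=T, B9=E, B11=F
the full pool covers 20 outcomes: B1=T, B1=F, B2=S, B2=E, B3=F, B4=S, B4=E, B5=S, B6=T, B6=F, B7=S, B7=E, B8=T, B8=F, B9=S, B9=E, B10=T, B10=F, B11=T, B11=F
size 1 is not enough: best union over all size-1 subsets is 11/20
size 2 is not enough: best union over all size-2 subsets is 18/20
the canonical winner is {1, 3, 5}: size 3, full 20-outcome coverage, earliest index list among size-3 covers
Answer: 1, 3, 5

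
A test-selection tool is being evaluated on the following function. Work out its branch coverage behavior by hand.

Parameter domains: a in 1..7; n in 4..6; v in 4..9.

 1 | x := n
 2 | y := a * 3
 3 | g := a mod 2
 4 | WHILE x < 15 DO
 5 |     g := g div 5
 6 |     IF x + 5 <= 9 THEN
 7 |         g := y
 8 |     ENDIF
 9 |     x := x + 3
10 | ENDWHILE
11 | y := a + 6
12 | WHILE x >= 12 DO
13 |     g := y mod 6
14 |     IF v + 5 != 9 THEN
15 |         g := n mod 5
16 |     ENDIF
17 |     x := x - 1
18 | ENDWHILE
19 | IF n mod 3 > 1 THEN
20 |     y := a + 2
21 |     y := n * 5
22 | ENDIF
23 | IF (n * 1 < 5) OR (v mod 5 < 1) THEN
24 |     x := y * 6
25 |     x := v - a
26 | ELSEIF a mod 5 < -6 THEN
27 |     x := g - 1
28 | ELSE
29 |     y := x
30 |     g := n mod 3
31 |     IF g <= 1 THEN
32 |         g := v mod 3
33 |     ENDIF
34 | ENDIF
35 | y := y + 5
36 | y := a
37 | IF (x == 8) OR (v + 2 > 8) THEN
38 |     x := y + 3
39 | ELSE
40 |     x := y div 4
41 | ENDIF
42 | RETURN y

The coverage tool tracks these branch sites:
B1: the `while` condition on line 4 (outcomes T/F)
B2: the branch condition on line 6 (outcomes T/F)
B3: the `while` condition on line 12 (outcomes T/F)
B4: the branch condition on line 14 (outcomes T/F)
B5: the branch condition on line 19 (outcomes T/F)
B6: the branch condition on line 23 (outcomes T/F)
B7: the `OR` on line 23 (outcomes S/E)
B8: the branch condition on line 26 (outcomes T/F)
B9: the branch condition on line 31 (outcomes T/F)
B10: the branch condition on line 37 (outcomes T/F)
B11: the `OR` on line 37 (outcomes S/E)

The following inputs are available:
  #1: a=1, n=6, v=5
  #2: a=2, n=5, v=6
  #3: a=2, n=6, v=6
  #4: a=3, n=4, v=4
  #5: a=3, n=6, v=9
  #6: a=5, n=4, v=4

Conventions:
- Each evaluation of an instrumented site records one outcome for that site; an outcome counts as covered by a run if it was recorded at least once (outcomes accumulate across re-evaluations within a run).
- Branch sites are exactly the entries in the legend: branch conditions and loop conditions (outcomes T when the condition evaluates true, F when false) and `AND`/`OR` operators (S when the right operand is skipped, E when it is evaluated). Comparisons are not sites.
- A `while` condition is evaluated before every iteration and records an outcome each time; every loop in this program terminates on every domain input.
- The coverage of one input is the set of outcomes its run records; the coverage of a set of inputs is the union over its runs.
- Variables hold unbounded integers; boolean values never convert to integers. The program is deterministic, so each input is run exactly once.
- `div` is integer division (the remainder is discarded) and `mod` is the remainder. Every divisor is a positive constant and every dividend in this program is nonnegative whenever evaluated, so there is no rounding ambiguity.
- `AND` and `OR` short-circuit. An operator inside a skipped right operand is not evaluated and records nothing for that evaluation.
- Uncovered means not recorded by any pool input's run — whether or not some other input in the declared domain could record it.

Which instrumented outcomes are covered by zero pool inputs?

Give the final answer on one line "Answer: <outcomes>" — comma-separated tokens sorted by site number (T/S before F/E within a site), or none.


run #1 (a=1, n=6, v=5) records B1=T, B1=F, B2=F, B3=T, B3=F, B4=T, B5=F, B6=T, B7=E, B10=F, B11=E
run #2 (a=2, n=5, v=6) records B1=T, B1=F, B2=F, B3=T, B3=F, B4=T, B5=T, B6=F, B7=E, B8=F, B9=F, B10=F, B11=E
run #3 (a=2, n=6, v=6) records B1=T, B1=F, B2=F, B3=T, B3=F, B4=T, B5=F, B6=F, B7=E, B8=F, B9=T, B10=F, B11=E
run #4 (a=3, n=4, v=4) records B1=T, B1=F, B2=T, B2=F, B3=T, B3=F, B4=F, B5=F, B6=T, B7=S, B10=F, B11=E
run #5 (a=3, n=6, v=9) records B1=T, B1=F, B2=F, B3=T, B3=F, B4=T, B5=F, B6=F, B7=E, B8=F, B9=T, B10=T, B11=E
run #6 (a=5, n=4, v=4) records B1=T, B1=F, B2=T, B2=F, B3=T, B3=F, B4=F, B5=F, B6=T, B7=S, B10=F, B11=E
union over the pool: B1=T, B1=F, B2=T, B2=F, B3=T, B3=F, B4=T, B4=F, B5=T, B5=F, B6=T, B6=F, B7=S, B7=E, B8=F, B9=T, B9=F, B10=T, B10=F, B11=E
uncovered (2 of 22): B8=T, B11=S
Answer: B8=T, B11=S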